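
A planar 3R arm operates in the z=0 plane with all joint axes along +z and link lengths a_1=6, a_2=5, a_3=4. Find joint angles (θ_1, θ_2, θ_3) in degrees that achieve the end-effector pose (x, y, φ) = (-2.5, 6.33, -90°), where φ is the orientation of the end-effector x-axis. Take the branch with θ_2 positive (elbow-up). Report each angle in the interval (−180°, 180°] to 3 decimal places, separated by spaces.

89.998 30.005 149.997

wrist centre = target − a_3·(cos φ, sin φ) = (-2.5000, 10.3300)
cos θ_2 = (112.9589−6²−5²)/(2·6·5) = 0.8660; θ_2 = 30.0050° (elbow-up)
β = atan2(10.3300,-2.5000) = 103.6048°; ψ = atan2(2.5004,10.3299) = 13.6069°
θ_1 = β − ψ = 89.9979°
θ_3 = φ − θ_1 − θ_2 = 149.9971° (wrapped to (-180°,180°])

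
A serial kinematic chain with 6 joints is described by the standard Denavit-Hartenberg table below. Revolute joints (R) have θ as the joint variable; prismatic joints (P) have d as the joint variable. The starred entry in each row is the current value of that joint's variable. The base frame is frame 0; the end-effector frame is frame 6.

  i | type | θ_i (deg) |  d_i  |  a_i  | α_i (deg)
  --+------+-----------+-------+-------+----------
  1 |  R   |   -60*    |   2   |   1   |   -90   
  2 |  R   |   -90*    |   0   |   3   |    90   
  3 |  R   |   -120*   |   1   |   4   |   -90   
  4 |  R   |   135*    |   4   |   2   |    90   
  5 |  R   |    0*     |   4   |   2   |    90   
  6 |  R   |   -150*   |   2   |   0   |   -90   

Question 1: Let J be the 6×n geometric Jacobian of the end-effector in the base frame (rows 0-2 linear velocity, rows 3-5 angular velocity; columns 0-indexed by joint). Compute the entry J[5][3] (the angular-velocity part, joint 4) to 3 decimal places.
axis z_3 = (-0.4330,-0.2500,0.8660); lever o_n−o_3 = (1.9624,-5.3990,1.7321)
cross product → J_v[:, 3] = (4.2426,2.4495,2.8284)
J_ω[:, 3] = z_3
entry J[5][3] = 0.8660

0.866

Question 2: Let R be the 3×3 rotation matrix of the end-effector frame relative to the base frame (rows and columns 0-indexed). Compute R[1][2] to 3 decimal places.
0.642

End-effector z-axis (col 2 of R) = (0.5950,0.6424,0.4830)
R[1][2] = 0.6424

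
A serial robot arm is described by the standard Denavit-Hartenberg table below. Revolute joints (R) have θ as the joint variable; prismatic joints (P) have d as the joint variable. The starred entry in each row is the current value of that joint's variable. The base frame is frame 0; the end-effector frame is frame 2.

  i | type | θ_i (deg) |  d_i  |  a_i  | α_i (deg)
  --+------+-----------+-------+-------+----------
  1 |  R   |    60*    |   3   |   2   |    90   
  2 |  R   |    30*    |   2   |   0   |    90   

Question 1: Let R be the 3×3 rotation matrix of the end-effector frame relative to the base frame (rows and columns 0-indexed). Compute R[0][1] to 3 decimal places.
End-effector y-axis (col 1 of R) = (0.8660,-0.5000,0.0000)
R[0][1] = 0.8660

0.866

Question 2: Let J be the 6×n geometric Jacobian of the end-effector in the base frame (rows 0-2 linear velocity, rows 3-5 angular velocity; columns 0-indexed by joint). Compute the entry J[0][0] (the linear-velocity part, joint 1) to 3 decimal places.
-0.732

axis z_0 = ẑ; lever o_n−o_0 = (2.7321,0.7321,3.0000)
cross product → J_v[:, 0] = (-0.7321,2.7321,0.0000)
J_ω[:, 0] = z_0
entry J[0][0] = -0.7321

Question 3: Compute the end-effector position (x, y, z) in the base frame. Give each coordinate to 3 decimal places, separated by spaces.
2.732 0.732 3.000

after link 1: o_1 = (1.0000, 1.7321, 3.0000)
after link 2: o_2 = (2.7321, 0.7321, 3.0000)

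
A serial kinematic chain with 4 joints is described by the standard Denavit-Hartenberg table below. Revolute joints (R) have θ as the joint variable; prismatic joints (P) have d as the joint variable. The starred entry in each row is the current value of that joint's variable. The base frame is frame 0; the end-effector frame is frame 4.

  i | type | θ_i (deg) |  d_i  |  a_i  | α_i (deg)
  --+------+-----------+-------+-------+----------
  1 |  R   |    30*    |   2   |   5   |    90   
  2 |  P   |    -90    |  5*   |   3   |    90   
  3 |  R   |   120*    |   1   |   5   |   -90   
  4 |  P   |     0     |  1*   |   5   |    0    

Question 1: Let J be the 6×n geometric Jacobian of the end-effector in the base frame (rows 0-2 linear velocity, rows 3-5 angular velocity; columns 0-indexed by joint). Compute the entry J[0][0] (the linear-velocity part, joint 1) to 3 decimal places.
9.397

axis z_0 = ẑ; lever o_n−o_0 = (10.0442,-9.3971,4.8660)
cross product → J_v[:, 0] = (9.3971,10.0442,-0.0000)
J_ω[:, 0] = z_0
entry J[0][0] = 9.3971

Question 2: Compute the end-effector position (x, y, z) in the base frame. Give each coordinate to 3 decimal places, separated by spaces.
after link 1: o_1 = (4.3301, 2.5000, 2.0000)
after link 2: o_2 = (6.8301, -1.8301, -1.0000)
after link 3: o_3 = (8.1292, -6.0801, 1.5000)
after link 4: o_4 = (10.0442, -9.3971, 4.8660)

10.044 -9.397 4.866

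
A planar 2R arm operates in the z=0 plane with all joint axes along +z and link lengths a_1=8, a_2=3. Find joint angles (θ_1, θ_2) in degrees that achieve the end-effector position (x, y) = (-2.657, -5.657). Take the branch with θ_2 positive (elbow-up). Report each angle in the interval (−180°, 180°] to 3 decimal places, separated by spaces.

-135.001 134.996

cos θ_2 = (39.0613−8²−3²)/(2·8·3) = -0.7071; θ_2 = 134.9959° (elbow-up)
β = atan2(-5.6570,-2.6570) = -115.1587°; ψ = atan2(2.1215,5.8788) = 19.8428°
θ_1 = β − ψ = -135.0015°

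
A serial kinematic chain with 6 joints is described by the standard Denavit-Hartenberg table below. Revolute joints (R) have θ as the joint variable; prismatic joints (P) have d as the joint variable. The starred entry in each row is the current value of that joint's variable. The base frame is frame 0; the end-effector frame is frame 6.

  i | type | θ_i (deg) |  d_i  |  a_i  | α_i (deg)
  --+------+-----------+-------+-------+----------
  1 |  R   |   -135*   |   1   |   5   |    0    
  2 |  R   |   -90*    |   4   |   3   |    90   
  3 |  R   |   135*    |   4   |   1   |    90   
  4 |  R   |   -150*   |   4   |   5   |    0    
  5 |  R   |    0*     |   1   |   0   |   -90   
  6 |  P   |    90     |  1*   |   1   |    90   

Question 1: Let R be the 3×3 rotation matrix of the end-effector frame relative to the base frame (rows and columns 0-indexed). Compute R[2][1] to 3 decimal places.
End-effector y-axis (col 1 of R) = (-0.3624,-0.8624,0.3536)
R[2][1] = 0.3536

0.354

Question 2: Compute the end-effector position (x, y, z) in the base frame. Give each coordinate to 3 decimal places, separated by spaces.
-8.624 2.449 5.827

after link 1: o_1 = (-3.5355, -3.5355, 1.0000)
after link 2: o_2 = (-5.6569, -1.4142, 5.0000)
after link 3: o_3 = (-2.3284, 0.9142, 5.7071)
after link 4: o_4 = (-8.2613, 3.3115, 5.4737)
after link 5: o_5 = (-8.7613, 3.8115, 6.1808)
after link 6: o_6 = (-8.6236, 2.4491, 5.8272)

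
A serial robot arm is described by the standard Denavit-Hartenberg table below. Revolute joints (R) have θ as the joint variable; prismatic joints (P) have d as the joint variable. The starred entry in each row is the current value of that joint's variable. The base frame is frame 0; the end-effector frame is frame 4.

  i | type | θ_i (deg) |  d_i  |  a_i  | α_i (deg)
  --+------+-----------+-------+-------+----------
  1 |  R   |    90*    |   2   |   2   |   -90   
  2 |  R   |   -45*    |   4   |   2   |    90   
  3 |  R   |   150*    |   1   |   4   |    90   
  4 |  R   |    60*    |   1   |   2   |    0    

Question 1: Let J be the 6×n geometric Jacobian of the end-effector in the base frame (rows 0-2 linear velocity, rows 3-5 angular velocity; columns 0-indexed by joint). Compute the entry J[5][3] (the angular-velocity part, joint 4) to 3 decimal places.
axis z_3 = (-0.8660,0.3536,0.3536); lever o_n−o_3 = (-1.3660,-1.4836,0.9659)
cross product → J_v[:, 3] = (0.8660,0.3536,1.7678)
J_ω[:, 3] = z_3
entry J[5][3] = 0.3536

0.354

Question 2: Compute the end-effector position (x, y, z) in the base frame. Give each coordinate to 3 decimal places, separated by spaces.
after link 1: o_1 = (0.0000, 2.0000, 2.0000)
after link 2: o_2 = (-4.0000, 3.4142, 3.4142)
after link 3: o_3 = (-6.0000, 0.2576, 1.6718)
after link 4: o_4 = (-7.3660, -1.2259, 2.6378)

-7.366 -1.226 2.638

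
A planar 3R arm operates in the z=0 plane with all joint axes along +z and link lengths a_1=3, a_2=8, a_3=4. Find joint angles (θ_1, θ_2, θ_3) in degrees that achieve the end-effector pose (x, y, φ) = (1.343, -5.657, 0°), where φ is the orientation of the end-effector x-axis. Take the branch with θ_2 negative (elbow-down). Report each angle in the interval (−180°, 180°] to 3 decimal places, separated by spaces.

-0.006 -134.996 135.001

wrist centre = target − a_3·(cos φ, sin φ) = (-2.6570, -5.6570)
cos θ_2 = (39.0613−3²−8²)/(2·3·8) = -0.7071; θ_2 = -134.9959° (elbow-down)
β = atan2(-5.6570,-2.6570) = -115.1587°; ψ = atan2(-5.6573,-2.6565) = -115.1531°
θ_1 = β − ψ = -0.0056°
θ_3 = φ − θ_1 − θ_2 = 135.0015° (wrapped to (-180°,180°])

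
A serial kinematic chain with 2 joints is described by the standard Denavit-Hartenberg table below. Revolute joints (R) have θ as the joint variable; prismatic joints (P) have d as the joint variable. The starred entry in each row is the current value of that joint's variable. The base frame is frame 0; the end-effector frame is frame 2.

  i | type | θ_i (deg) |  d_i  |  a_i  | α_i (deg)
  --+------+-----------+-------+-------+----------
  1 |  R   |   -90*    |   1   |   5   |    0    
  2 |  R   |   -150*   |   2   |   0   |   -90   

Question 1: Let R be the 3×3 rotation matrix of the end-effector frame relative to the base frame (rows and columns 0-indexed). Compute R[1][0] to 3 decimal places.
0.866

End-effector x-axis (col 0 of R) = (-0.5000,0.8660,0.0000)
R[1][0] = 0.8660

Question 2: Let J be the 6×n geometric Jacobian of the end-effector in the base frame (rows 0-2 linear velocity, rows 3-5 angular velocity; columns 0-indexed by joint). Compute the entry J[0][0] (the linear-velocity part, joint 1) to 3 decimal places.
axis z_0 = ẑ; lever o_n−o_0 = (0.0000,-5.0000,3.0000)
cross product → J_v[:, 0] = (5.0000,0.0000,-0.0000)
J_ω[:, 0] = z_0
entry J[0][0] = 5.0000

5.000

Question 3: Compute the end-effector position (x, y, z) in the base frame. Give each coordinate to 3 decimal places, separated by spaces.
0.000 -5.000 3.000

after link 1: o_1 = (0.0000, -5.0000, 1.0000)
after link 2: o_2 = (0.0000, -5.0000, 3.0000)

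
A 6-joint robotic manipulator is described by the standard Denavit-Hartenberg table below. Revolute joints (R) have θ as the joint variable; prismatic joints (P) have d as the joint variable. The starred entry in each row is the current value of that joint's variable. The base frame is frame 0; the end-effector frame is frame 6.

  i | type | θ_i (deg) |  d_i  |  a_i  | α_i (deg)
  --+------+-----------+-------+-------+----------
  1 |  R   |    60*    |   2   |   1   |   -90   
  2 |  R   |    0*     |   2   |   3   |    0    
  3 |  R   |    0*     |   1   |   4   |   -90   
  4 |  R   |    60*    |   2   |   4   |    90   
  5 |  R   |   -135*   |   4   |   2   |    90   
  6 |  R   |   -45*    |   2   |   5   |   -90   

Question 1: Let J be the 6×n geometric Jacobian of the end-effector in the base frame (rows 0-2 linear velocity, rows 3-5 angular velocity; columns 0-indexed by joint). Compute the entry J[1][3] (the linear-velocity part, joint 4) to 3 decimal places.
1.328

axis z_3 = (-0.0000,0.0000,-1.0000); lever o_n−o_3 = (-1.3284,0.4645,0.5000)
cross product → J_v[:, 3] = (0.4645,1.3284,0.0000)
J_ω[:, 3] = z_3
entry J[1][3] = 1.3284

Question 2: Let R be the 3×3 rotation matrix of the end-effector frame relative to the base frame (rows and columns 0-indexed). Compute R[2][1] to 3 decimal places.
0.707

End-effector y-axis (col 1 of R) = (0.7071,-0.0000,0.7071)
R[2][1] = 0.7071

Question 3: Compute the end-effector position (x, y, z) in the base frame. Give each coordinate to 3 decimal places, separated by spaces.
0.073 8.893 2.500

after link 1: o_1 = (0.5000, 0.8660, 2.0000)
after link 2: o_2 = (0.2679, 4.4641, 2.0000)
after link 3: o_3 = (1.4019, 8.4282, 2.0000)
after link 4: o_4 = (5.4019, 8.4282, -0.0000)
after link 5: o_5 = (3.9877, 12.4282, 1.4142)
after link 6: o_6 = (0.0735, 8.8927, 2.5000)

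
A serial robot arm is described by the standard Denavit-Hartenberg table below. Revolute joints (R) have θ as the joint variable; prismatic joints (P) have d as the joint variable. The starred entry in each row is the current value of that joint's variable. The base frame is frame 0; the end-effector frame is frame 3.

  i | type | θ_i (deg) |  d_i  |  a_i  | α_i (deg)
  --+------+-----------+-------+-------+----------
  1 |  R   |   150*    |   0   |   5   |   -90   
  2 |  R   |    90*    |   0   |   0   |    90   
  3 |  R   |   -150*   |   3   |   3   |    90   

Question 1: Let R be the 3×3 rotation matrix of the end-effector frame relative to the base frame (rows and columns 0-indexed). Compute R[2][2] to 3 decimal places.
0.500

End-effector z-axis (col 2 of R) = (-0.4330,-0.7500,0.5000)
R[2][2] = 0.5000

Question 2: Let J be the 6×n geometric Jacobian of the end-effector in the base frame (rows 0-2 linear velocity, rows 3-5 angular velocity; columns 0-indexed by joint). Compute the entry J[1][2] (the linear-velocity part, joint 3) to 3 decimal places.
2.250

axis z_2 = (-0.8660,0.5000,0.0000); lever o_n−o_2 = (-1.8481,2.7990,2.5981)
cross product → J_v[:, 2] = (1.2990,2.2500,-1.5000)
J_ω[:, 2] = z_2
entry J[1][2] = 2.2500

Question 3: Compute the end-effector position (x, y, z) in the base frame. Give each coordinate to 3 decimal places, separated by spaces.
after link 1: o_1 = (-4.3301, 2.5000, 0.0000)
after link 2: o_2 = (-4.3301, 2.5000, 0.0000)
after link 3: o_3 = (-6.1782, 5.2990, 2.5981)

-6.178 5.299 2.598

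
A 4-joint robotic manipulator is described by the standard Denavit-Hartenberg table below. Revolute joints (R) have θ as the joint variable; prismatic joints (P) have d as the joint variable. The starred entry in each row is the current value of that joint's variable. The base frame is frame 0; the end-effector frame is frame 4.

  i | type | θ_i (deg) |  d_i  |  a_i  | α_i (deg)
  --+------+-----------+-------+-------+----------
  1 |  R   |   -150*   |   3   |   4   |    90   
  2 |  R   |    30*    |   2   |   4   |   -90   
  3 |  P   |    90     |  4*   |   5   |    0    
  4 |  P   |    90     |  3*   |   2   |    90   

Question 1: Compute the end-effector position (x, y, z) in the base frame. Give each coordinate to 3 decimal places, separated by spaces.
after link 1: o_1 = (-3.4641, -2.0000, 3.0000)
after link 2: o_2 = (-7.4641, -2.0000, 5.0000)
after link 3: o_3 = (-3.2321, -5.3301, 8.4641)
after link 4: o_4 = (-0.4330, -3.7141, 10.0622)

-0.433 -3.714 10.062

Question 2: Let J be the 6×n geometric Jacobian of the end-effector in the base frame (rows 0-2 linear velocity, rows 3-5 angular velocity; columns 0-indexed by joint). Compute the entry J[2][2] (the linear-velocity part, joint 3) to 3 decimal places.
0.866

prismatic axis z_2 = (0.4330,0.2500,0.8660)
J_v[:, 2] = z_2; J_ω[:, 2] = (0,0,0)
entry J[2][2] = 0.8660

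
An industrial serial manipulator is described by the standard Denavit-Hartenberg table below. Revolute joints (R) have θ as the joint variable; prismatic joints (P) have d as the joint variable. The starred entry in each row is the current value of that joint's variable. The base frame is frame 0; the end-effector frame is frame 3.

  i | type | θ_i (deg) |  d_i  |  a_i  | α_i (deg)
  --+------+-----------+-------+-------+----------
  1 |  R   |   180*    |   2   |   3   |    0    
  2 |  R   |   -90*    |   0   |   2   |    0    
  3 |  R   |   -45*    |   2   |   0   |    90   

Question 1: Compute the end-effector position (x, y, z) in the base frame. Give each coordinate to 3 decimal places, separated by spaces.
after link 1: o_1 = (-3.0000, 0.0000, 2.0000)
after link 2: o_2 = (-3.0000, 2.0000, 2.0000)
after link 3: o_3 = (-3.0000, 2.0000, 4.0000)

-3.000 2.000 4.000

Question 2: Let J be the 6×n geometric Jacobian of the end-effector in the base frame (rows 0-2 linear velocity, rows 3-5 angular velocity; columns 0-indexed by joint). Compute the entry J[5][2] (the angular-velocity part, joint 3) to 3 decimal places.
axis z_2 = (0.0000,0.0000,1.0000); lever o_n−o_2 = (0.0000,0.0000,2.0000)
cross product → J_v[:, 2] = (0.0000,0.0000,0.0000)
J_ω[:, 2] = z_2
entry J[5][2] = 1.0000

1.000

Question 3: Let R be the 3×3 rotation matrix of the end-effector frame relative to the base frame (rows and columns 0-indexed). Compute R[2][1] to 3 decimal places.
1.000

End-effector y-axis (col 1 of R) = (-0.0000,0.0000,1.0000)
R[2][1] = 1.0000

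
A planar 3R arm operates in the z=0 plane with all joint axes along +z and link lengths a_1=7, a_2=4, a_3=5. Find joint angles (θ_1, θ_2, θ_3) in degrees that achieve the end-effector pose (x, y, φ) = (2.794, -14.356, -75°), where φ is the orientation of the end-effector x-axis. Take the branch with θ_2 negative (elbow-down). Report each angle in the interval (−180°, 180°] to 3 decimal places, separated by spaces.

wrist centre = target − a_3·(cos φ, sin φ) = (1.4999, -9.5264)
cos θ_2 = (93.0015−7²−4²)/(2·7·4) = 0.5000; θ_2 = -59.9983° (elbow-down)
β = atan2(-9.5264,1.4999) = -81.0524°; ψ = atan2(-3.4640,9.0001) = -21.0512°
θ_1 = β − ψ = -60.0012°
θ_3 = φ − θ_1 − θ_2 = 44.9995° (wrapped to (-180°,180°])

-60.001 -59.998 44.999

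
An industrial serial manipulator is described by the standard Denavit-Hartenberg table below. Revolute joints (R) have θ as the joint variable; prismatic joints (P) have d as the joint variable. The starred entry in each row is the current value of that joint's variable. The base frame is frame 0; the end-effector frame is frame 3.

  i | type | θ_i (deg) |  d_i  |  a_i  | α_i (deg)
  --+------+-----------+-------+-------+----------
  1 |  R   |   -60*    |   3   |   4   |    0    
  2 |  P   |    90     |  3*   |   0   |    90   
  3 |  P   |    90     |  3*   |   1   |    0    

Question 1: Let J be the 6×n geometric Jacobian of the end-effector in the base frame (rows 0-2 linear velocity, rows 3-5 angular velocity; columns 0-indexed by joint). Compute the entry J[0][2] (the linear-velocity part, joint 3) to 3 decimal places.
prismatic axis z_2 = (0.5000,-0.8660,0.0000)
J_v[:, 2] = z_2; J_ω[:, 2] = (0,0,0)
entry J[0][2] = 0.5000

0.500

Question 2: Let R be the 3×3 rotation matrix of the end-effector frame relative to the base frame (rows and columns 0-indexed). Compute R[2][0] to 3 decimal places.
1.000

End-effector x-axis (col 0 of R) = (0.0000,0.0000,1.0000)
R[2][0] = 1.0000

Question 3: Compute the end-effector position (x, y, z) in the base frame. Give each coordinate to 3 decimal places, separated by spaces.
after link 1: o_1 = (2.0000, -3.4641, 3.0000)
after link 2: o_2 = (2.0000, -3.4641, 6.0000)
after link 3: o_3 = (3.5000, -6.0622, 7.0000)

3.500 -6.062 7.000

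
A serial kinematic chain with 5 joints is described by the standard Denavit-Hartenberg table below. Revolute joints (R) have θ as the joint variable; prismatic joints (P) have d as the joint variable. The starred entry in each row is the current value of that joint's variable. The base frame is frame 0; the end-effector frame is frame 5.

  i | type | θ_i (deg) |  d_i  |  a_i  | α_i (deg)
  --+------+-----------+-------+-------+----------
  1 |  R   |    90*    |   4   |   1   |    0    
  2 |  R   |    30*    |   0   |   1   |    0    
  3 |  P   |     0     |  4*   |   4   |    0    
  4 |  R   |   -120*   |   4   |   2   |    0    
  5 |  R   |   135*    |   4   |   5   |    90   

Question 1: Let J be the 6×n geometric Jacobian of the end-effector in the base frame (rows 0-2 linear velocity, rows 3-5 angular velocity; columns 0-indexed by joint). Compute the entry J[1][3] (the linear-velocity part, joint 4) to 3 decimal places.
-1.536

axis z_3 = (0.0000,0.0000,1.0000); lever o_n−o_3 = (-1.5355,3.5355,8.0000)
cross product → J_v[:, 3] = (-3.5355,-1.5355,0.0000)
J_ω[:, 3] = z_3
entry J[1][3] = -1.5355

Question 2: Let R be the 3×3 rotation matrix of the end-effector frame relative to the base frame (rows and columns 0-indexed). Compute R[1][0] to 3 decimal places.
End-effector x-axis (col 0 of R) = (-0.7071,0.7071,0.0000)
R[1][0] = 0.7071

0.707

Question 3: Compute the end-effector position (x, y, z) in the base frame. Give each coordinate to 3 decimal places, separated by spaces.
-4.036 8.866 16.000

after link 1: o_1 = (0.0000, 1.0000, 4.0000)
after link 2: o_2 = (-0.5000, 1.8660, 4.0000)
after link 3: o_3 = (-2.5000, 5.3301, 8.0000)
after link 4: o_4 = (-0.5000, 5.3301, 12.0000)
after link 5: o_5 = (-4.0355, 8.8657, 16.0000)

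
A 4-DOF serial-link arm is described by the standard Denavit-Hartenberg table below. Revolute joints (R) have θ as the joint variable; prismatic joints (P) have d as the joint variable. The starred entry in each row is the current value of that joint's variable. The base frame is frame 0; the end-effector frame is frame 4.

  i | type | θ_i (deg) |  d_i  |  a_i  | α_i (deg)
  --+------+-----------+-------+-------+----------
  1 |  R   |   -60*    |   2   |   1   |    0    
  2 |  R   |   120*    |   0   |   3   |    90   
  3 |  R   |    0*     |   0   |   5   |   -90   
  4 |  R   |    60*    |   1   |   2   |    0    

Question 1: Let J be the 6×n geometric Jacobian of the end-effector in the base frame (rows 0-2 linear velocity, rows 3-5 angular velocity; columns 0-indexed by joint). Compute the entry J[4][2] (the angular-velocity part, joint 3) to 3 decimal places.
axis z_2 = (0.8660,-0.5000,0.0000); lever o_n−o_2 = (1.5000,6.0622,1.0000)
cross product → J_v[:, 2] = (-0.5000,-0.8660,6.0000)
J_ω[:, 2] = z_2
entry J[4][2] = -0.5000

-0.500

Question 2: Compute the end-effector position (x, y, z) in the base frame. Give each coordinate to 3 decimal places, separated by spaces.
after link 1: o_1 = (0.5000, -0.8660, 2.0000)
after link 2: o_2 = (2.0000, 1.7321, 2.0000)
after link 3: o_3 = (4.5000, 6.0622, 2.0000)
after link 4: o_4 = (3.5000, 7.7942, 3.0000)

3.500 7.794 3.000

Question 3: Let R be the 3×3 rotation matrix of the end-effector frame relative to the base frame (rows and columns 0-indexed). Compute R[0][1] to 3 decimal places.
End-effector y-axis (col 1 of R) = (-0.8660,-0.5000,0.0000)
R[0][1] = -0.8660

-0.866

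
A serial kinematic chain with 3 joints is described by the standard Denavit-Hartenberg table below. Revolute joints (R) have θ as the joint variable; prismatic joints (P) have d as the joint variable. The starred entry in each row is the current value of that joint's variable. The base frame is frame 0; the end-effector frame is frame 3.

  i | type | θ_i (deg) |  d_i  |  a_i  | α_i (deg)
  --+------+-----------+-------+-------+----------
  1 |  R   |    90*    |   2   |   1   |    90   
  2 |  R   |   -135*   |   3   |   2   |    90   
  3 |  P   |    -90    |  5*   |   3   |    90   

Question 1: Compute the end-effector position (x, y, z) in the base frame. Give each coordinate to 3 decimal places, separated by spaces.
-0.000 -3.950 4.121

after link 1: o_1 = (0.0000, 1.0000, 2.0000)
after link 2: o_2 = (3.0000, -0.4142, 0.5858)
after link 3: o_3 = (-0.0000, -3.9497, 4.1213)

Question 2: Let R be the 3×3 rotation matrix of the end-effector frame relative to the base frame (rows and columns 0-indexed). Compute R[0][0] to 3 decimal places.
-1.000

End-effector x-axis (col 0 of R) = (-1.0000,-0.0000,-0.0000)
R[0][0] = -1.0000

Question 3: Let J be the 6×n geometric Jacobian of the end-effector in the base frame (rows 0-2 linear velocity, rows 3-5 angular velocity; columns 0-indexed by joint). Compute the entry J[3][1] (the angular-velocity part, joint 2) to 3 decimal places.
axis z_1 = (1.0000,-0.0000,0.0000); lever o_n−o_1 = (-0.0000,-4.9497,2.1213)
cross product → J_v[:, 1] = (0.0000,-2.1213,-4.9497)
J_ω[:, 1] = z_1
entry J[3][1] = 1.0000

1.000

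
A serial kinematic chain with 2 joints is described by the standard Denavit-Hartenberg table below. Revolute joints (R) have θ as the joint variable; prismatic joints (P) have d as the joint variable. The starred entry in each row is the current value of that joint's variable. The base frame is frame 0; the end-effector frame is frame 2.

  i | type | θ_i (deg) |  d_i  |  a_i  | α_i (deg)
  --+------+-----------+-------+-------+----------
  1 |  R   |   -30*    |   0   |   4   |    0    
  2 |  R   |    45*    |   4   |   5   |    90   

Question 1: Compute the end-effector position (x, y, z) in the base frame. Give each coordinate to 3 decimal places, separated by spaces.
8.294 -0.706 4.000

after link 1: o_1 = (3.4641, -2.0000, 0.0000)
after link 2: o_2 = (8.2937, -0.7059, 4.0000)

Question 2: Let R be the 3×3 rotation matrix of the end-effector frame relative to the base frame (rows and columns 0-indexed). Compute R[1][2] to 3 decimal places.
-0.966

End-effector z-axis (col 2 of R) = (0.2588,-0.9659,0.0000)
R[1][2] = -0.9659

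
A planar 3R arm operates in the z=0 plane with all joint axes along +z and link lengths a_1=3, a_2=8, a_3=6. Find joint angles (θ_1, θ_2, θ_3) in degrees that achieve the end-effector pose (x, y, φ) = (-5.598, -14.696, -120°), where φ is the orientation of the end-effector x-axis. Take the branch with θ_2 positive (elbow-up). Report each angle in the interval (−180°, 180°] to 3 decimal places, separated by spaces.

wrist centre = target − a_3·(cos φ, sin φ) = (-2.5980, -9.4998)
cos θ_2 = (96.9967−3²−8²)/(2·3·8) = 0.4999; θ_2 = 60.0045° (elbow-up)
β = atan2(-9.4998,-2.5980) = -105.2952°; ψ = atan2(6.9285,6.9995) = 44.7082°
θ_1 = β − ψ = -150.0034°
θ_3 = φ − θ_1 − θ_2 = -30.0012° (wrapped to (-180°,180°])

-150.003 60.005 -30.001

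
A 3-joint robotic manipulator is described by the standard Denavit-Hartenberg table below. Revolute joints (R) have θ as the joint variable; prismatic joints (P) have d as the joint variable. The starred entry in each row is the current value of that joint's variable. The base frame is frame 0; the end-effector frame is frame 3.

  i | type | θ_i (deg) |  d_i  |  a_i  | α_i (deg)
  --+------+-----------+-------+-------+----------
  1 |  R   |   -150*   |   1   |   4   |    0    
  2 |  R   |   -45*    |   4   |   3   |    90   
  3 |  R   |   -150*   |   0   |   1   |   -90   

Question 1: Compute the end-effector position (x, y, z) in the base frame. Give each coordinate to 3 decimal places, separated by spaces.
after link 1: o_1 = (-3.4641, -2.0000, 1.0000)
after link 2: o_2 = (-6.3619, -1.2235, 5.0000)
after link 3: o_3 = (-5.5254, -1.4477, 4.5000)

-5.525 -1.448 4.500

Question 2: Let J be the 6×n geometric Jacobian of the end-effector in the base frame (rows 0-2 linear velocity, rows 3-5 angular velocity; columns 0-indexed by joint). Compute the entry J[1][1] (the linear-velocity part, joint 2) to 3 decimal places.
axis z_1 = (0.0000,0.0000,1.0000); lever o_n−o_1 = (-2.0613,0.5523,3.5000)
cross product → J_v[:, 1] = (-0.5523,-2.0613,0.0000)
J_ω[:, 1] = z_1
entry J[1][1] = -2.0613

-2.061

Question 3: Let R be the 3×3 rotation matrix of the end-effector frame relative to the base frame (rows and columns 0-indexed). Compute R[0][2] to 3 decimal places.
-0.483

End-effector z-axis (col 2 of R) = (-0.4830,0.1294,-0.8660)
R[0][2] = -0.4830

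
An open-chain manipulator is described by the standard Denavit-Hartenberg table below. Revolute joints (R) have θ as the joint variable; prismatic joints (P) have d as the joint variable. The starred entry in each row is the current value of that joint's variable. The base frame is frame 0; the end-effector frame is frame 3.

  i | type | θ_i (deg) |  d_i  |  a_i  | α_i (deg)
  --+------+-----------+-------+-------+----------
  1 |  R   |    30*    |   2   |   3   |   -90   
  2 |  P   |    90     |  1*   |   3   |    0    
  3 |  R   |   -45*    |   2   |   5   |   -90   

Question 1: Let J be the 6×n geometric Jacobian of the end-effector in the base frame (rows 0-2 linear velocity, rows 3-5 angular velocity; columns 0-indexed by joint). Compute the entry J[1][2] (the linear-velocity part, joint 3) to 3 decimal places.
-1.768

axis z_2 = (-0.5000,0.8660,0.0000); lever o_n−o_2 = (2.0619,3.4998,-3.5355)
cross product → J_v[:, 2] = (-3.0619,-1.7678,-3.5355)
J_ω[:, 2] = z_2
entry J[1][2] = -1.7678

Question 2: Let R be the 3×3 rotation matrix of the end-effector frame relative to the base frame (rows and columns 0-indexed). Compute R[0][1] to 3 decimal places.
End-effector y-axis (col 1 of R) = (0.5000,-0.8660,-0.0000)
R[0][1] = 0.5000

0.500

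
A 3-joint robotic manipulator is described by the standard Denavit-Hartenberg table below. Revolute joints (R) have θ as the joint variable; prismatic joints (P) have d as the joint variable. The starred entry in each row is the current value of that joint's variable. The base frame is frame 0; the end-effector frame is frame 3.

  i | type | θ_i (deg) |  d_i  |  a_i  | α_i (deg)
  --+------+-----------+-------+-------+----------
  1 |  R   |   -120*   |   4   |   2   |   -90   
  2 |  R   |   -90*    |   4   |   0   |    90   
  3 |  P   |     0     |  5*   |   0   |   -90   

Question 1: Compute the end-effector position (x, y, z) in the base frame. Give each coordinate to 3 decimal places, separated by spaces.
after link 1: o_1 = (-1.0000, -1.7321, 4.0000)
after link 2: o_2 = (2.4641, -3.7321, 4.0000)
after link 3: o_3 = (4.9641, 0.5981, 4.0000)

4.964 0.598 4.000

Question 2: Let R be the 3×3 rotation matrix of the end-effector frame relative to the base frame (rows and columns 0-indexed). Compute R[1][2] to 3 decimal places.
End-effector z-axis (col 2 of R) = (0.8660,-0.5000,0.0000)
R[1][2] = -0.5000

-0.500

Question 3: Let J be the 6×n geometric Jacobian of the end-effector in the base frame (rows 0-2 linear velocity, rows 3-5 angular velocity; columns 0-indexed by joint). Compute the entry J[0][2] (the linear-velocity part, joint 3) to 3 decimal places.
prismatic axis z_2 = (0.5000,0.8660,0.0000)
J_v[:, 2] = z_2; J_ω[:, 2] = (0,0,0)
entry J[0][2] = 0.5000

0.500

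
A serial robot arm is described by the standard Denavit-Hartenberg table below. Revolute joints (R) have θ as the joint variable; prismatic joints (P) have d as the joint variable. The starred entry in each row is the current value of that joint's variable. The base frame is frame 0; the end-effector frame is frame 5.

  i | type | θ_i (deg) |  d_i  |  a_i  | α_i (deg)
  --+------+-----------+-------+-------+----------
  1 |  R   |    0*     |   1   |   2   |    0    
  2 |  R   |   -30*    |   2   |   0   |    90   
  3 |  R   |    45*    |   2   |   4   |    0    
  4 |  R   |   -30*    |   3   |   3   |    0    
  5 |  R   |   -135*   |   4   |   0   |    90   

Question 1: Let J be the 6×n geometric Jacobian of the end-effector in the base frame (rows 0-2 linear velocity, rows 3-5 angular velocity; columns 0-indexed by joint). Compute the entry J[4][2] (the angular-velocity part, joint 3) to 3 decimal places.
axis z_2 = (-0.5000,-0.8660,0.0000); lever o_n−o_2 = (0.4590,-10.6573,3.6049)
cross product → J_v[:, 2] = (-3.1219,1.8024,5.7262)
J_ω[:, 2] = z_2
entry J[4][2] = -0.8660

-0.866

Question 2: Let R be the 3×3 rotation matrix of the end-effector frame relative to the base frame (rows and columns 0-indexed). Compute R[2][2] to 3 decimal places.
End-effector z-axis (col 2 of R) = (-0.7500,0.4330,0.5000)
R[2][2] = 0.5000

0.500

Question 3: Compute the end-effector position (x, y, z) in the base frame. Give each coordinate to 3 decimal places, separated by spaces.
2.459 -10.657 6.605

after link 1: o_1 = (2.0000, 0.0000, 1.0000)
after link 2: o_2 = (2.0000, 0.0000, 3.0000)
after link 3: o_3 = (3.4495, -3.1463, 5.8284)
after link 4: o_4 = (4.4590, -7.1932, 6.6049)
after link 5: o_5 = (2.4590, -10.6573, 6.6049)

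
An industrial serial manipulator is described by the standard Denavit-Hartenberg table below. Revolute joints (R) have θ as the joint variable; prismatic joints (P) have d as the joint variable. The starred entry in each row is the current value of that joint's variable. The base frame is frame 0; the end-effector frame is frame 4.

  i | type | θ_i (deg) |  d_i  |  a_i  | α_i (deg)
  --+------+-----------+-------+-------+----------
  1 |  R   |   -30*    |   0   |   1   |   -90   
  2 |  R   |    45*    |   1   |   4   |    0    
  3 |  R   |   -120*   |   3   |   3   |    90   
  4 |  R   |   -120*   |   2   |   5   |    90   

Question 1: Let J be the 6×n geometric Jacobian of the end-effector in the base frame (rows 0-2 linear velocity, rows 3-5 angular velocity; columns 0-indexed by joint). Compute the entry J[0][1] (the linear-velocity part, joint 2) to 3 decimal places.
axis z_1 = (0.5000,0.8660,0.0000); lever o_n−o_1 = (0.7235,-0.7989,-1.8278)
cross product → J_v[:, 1] = (-1.5829,0.9139,-1.0260)
J_ω[:, 1] = z_1
entry J[0][1] = -1.5829

-1.583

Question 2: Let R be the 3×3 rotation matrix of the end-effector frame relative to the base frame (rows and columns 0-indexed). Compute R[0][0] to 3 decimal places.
End-effector x-axis (col 0 of R) = (-0.5451,-0.6853,-0.4830)
R[0][0] = -0.5451

-0.545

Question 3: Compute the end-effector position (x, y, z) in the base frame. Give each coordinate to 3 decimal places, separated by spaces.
after link 1: o_1 = (0.8660, -0.5000, 0.0000)
after link 2: o_2 = (3.8155, -1.0482, -2.8284)
after link 3: o_3 = (5.9879, 1.1617, 0.0694)
after link 4: o_4 = (1.5895, -1.2989, -1.8278)

1.589 -1.299 -1.828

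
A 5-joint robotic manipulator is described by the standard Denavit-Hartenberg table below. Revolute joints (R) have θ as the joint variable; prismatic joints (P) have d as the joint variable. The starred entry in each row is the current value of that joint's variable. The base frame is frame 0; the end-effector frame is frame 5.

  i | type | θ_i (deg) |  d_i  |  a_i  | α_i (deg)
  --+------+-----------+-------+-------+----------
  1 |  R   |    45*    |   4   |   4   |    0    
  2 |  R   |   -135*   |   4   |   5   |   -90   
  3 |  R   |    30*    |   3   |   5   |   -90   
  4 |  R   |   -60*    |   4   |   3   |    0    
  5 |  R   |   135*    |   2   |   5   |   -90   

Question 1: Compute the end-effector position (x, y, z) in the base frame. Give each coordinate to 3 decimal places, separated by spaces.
3.597 -5.921 -1.093

after link 1: o_1 = (2.8284, 2.8284, 4.0000)
after link 2: o_2 = (2.8284, -2.1716, 8.0000)
after link 3: o_3 = (5.8284, -6.5017, 5.5000)
after link 4: o_4 = (8.4265, -5.8007, 1.2859)
after link 5: o_5 = (3.5969, -5.9215, -1.0932)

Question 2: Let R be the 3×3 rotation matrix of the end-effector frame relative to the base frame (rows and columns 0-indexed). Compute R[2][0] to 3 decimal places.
-0.129

End-effector x-axis (col 0 of R) = (-0.9659,-0.2241,-0.1294)
R[2][0] = -0.1294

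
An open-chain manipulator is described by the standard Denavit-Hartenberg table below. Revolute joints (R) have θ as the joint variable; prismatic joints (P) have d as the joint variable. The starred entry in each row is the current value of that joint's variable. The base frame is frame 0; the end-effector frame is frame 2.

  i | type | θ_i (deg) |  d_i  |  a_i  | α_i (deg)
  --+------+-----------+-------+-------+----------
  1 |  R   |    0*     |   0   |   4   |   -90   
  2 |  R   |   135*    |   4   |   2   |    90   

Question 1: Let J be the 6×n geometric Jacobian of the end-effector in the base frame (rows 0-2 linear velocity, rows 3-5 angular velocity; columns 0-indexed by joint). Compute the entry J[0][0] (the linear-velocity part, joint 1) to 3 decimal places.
axis z_0 = ẑ; lever o_n−o_0 = (2.5858,4.0000,-1.4142)
cross product → J_v[:, 0] = (-4.0000,2.5858,0.0000)
J_ω[:, 0] = z_0
entry J[0][0] = -4.0000

-4.000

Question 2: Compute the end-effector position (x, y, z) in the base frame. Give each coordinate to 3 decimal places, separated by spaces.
2.586 4.000 -1.414

after link 1: o_1 = (4.0000, 0.0000, 0.0000)
after link 2: o_2 = (2.5858, 4.0000, -1.4142)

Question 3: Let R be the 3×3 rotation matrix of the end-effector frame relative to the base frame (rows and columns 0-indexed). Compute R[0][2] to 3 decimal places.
0.707

End-effector z-axis (col 2 of R) = (0.7071,0.0000,-0.7071)
R[0][2] = 0.7071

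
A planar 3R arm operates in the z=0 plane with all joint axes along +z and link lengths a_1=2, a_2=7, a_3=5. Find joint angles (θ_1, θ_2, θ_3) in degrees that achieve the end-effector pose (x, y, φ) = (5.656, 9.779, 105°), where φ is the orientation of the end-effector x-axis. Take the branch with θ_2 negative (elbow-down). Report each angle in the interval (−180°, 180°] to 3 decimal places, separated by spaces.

70.912 -44.997 79.084

wrist centre = target − a_3·(cos φ, sin φ) = (6.9501, 4.9494)
cos θ_2 = (72.8001−2²−7²)/(2·2·7) = 0.7071; θ_2 = -44.9968° (elbow-down)
β = atan2(4.9494,6.9501) = 35.4558°; ψ = atan2(-4.9495,6.9500) = -35.4566°
θ_1 = β − ψ = 70.9124°
θ_3 = φ − θ_1 − θ_2 = 79.0844° (wrapped to (-180°,180°])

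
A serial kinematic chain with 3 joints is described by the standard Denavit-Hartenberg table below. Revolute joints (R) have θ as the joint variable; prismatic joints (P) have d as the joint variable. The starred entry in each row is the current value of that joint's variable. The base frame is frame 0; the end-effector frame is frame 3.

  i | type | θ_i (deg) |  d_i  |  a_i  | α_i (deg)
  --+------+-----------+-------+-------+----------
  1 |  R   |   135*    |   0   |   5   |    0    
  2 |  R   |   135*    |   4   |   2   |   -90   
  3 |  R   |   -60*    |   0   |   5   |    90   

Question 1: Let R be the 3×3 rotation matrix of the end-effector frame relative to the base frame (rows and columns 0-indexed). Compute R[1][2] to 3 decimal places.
End-effector z-axis (col 2 of R) = (0.0000,0.8660,0.5000)
R[1][2] = 0.8660

0.866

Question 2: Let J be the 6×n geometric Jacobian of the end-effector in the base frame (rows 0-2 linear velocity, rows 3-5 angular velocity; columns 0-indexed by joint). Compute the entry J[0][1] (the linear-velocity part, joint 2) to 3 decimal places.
axis z_1 = (0.0000,0.0000,1.0000); lever o_n−o_1 = (-0.0000,-4.5000,8.3301)
cross product → J_v[:, 1] = (4.5000,-0.0000,0.0000)
J_ω[:, 1] = z_1
entry J[0][1] = 4.5000

4.500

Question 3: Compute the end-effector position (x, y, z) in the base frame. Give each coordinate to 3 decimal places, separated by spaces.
after link 1: o_1 = (-3.5355, 3.5355, 0.0000)
after link 2: o_2 = (-3.5355, 1.5355, 4.0000)
after link 3: o_3 = (-3.5355, -0.9645, 8.3301)

-3.536 -0.964 8.330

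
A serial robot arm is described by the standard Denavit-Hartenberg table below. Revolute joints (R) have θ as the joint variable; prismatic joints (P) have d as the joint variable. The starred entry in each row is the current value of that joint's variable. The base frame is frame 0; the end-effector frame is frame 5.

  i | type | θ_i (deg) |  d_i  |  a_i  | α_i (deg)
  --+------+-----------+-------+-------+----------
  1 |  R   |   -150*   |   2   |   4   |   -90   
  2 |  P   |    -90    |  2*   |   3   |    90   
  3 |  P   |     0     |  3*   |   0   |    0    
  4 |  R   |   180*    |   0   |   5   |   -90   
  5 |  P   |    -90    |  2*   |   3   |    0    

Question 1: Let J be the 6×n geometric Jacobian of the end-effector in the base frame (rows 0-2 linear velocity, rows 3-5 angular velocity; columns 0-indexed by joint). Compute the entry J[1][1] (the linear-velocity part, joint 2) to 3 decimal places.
-0.866

prismatic axis z_1 = (0.5000,-0.8660,0.0000)
J_v[:, 1] = z_1; J_ω[:, 1] = (0,0,0)
entry J[1][1] = -0.8660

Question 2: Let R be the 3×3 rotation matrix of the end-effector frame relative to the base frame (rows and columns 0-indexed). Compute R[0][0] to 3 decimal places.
0.866

End-effector x-axis (col 0 of R) = (0.8660,0.5000,0.0000)
R[0][0] = 0.8660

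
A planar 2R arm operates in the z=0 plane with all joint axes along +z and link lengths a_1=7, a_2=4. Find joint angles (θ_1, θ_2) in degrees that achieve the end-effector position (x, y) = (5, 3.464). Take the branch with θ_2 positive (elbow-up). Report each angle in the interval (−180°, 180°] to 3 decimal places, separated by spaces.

cos θ_2 = (36.9993−7²−4²)/(2·7·4) = -0.5000; θ_2 = 120.0008° (elbow-up)
β = atan2(3.4640,5.0000) = 34.7142°; ψ = atan2(3.4641,4.9999) = 34.7150°
θ_1 = β − ψ = -0.0008°

-0.001 120.001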